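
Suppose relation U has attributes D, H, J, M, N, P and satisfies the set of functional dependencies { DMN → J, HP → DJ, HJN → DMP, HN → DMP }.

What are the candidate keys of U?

Attributes H, N never appear on any right-hand side, so every candidate key must contain {H, N}.
{H, N}⁺ = {D, H, J, M, N, P}, which is all of the schema, so {H, N} is the only candidate key.

HN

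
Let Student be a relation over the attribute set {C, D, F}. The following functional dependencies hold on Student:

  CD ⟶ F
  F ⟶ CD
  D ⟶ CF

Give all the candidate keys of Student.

{D}⁺: D→CF adds C, F → {C, D, F}.
{F}⁺: F→CD adds C, D → {C, D, F}.

(D), (F)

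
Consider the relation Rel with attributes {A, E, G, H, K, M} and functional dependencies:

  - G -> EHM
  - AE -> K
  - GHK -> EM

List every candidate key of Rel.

{A, G}

Attributes A, G never appear on any right-hand side, so every candidate key must contain {A, G}.
{A, G}⁺ = {A, E, G, H, K, M}, which is all of the schema, so {A, G} is the only candidate key.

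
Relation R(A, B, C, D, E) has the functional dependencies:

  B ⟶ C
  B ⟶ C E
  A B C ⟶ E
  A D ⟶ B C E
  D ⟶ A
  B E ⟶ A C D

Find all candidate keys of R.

{B}, {D}

{B}⁺: B→C adds C; B→CE adds E; BE→ACD adds A, D → {A, B, C, D, E}.
{D}⁺: D→A adds A; AD→BCE adds B, C, E → {A, B, C, D, E}.
Any other superkey contains one of these as a subset, so there are no further candidate keys.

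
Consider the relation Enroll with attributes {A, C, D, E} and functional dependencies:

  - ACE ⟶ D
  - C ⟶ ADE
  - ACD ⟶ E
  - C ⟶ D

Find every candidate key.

(C)

Attribute C never appears on the right-hand side of any dependency, so C must belong to every candidate key.
{C}⁺ = {A, C, D, E}, which is all of the schema, so {C} is the only candidate key.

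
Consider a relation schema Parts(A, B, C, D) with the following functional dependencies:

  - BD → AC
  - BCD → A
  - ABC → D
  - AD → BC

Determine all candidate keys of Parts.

{A, D}⁺: AD→BC adds B, C → {A, B, C, D}. Minimal: {D}⁺ = {D}; {A}⁺ = {A} — none reach the full schema.
{B, D}⁺: BD→AC adds A, C → {A, B, C, D}. Minimal: {D}⁺ = {D}; {B}⁺ = {B} — none reach the full schema.
{A, B, C}⁺: ABC→D adds D → {A, B, C, D}. Minimal: {B, C}⁺ = {B, C}; {A, C}⁺ = {A, C}; {A, B}⁺ = {A, B} — none reach the full schema.
Any other superkey contains one of these as a subset, so there are no further candidate keys.

(A, D), (B, D), (A, B, C)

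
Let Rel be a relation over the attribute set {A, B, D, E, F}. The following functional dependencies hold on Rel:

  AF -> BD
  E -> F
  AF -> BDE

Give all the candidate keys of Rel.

Attribute A never appears on the right-hand side of any dependency, so A must belong to every candidate key.
{A}⁺ = {A}, which is not all of the schema, so we must add further attributes.
{A, E}⁺: E→F adds F; AF→BDE adds B, D → {A, B, D, E, F}. Minimal: {E}⁺ = {E, F}; {A}⁺ = {A} — none reach the full schema.
{A, F}⁺: AF→BD adds B, D; AF→BDE adds E → {A, B, D, E, F}. Minimal: {F}⁺ = {F}; {A}⁺ = {A} — none reach the full schema.
Any other superkey contains one of these as a subset, so there are no further candidate keys.

{A, E}, {A, F}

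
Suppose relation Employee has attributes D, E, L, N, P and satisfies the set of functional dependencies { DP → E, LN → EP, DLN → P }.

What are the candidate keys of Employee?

DLN

Attributes D, L, N never appear on any right-hand side, so every candidate key must contain {D, L, N}.
{D, L, N}⁺ = {D, E, L, N, P}, which is all of the schema, so {D, L, N} is the only candidate key.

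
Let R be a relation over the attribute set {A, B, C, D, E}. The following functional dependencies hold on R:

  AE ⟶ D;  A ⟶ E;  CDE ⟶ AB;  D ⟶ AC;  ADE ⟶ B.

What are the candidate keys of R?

{A}, {D}

{A}⁺: A→E adds E; AE→D adds D; D→AC adds C; ADE→B adds B → {A, B, C, D, E}.
{D}⁺: D→AC adds A, C; A→E adds E; CDE→AB adds B → {A, B, C, D, E}.
Any other superkey contains one of these as a subset, so there are no further candidate keys.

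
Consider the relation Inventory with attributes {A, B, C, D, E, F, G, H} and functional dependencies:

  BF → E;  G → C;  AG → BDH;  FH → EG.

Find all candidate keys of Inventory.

{A, F, G}, {A, F, H}

Attributes A, F never appear on any right-hand side, so every candidate key must contain {A, F}.
{A, F}⁺ = {A, F}, which is not all of the schema, so we must add further attributes.
{A, F, G}⁺: G→C adds C; AG→BDH adds B, D, H; FH→EG adds E → {A, B, C, D, E, F, G, H}.
{A, F, H}⁺: FH→EG adds E, G; G→C adds C; AG→BDH adds B, D → {A, B, C, D, E, F, G, H}.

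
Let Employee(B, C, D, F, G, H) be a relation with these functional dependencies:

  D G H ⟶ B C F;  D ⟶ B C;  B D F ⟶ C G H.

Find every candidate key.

{D, F}; {D, G, H}

Attribute D never appears on the right-hand side of any dependency, so D must belong to every candidate key.
{D}⁺ = {B, C, D}, which is not all of the schema, so we must add further attributes.
{D, F}⁺: D→BC adds B, C; BDF→CGH adds G, H → {B, C, D, F, G, H}. Minimal: {F}⁺ = {F}; {D}⁺ = {B, C, D} — none reach the full schema.
{D, G, H}⁺: DGH→BCF adds B, C, F → {B, C, D, F, G, H}. Minimal: {G, H}⁺ = {G, H}; {D, H}⁺ = {B, C, D, H}; {D, G}⁺ = {B, C, D, G} — none reach the full schema.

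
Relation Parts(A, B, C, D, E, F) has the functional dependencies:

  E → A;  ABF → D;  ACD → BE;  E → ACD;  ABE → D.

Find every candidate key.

EF; ABCF; ACDF

Attribute F never appears on the right-hand side of any dependency, so F must belong to every candidate key.
{F}⁺ = {F}, which is not all of the schema, so we must add further attributes.
{E, F}⁺: E→A adds A; E→ACD adds C, D; ACD→BE adds B → {A, B, C, D, E, F}.
{A, B, C, F}⁺: ABF→D adds D; ACD→BE adds E → {A, B, C, D, E, F}.
{A, C, D, F}⁺: ACD→BE adds B, E → {A, B, C, D, E, F}.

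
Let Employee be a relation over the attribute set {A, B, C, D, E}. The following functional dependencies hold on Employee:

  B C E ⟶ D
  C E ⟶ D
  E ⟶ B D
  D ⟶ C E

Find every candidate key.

Attribute A never appears on the right-hand side of any dependency, so A must belong to every candidate key.
{A}⁺ = {A}, which is not all of the schema, so we must add further attributes.
{A, D}⁺: D→CE adds C, E; E→BD adds B → {A, B, C, D, E}. Minimal: {D}⁺ = {B, C, D, E}; {A}⁺ = {A} — none reach the full schema.
{A, E}⁺: E→BD adds B, D; D→CE adds C → {A, B, C, D, E}. Minimal: {E}⁺ = {B, C, D, E}; {A}⁺ = {A} — none reach the full schema.
Any other superkey contains one of these as a subset, so there are no further candidate keys.

{A, D}; {A, E}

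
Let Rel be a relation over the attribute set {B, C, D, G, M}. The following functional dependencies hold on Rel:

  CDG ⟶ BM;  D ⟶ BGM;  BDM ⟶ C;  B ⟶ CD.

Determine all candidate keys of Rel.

B, D

{B}⁺: B→CD adds C, D; D→BGM adds G, M → {B, C, D, G, M}.
{D}⁺: D→BGM adds B, G, M; BDM→C adds C → {B, C, D, G, M}.
Any other superkey contains one of these as a subset, so there are no further candidate keys.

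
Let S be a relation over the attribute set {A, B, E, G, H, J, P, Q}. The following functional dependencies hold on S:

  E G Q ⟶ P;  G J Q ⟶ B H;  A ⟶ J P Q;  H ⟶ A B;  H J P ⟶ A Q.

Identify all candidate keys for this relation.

AEG; EGH; EGJQ

{A, E, G}⁺: A→JPQ adds J, P, Q; GJQ→BH adds B, H → {A, B, E, G, H, J, P, Q}. Minimal: {E, G}⁺ = {E, G}; {A, G}⁺ = {A, B, G, H, J, P, Q}; {A, E}⁺ = {A, E, J, P, Q} — none reach the full schema.
{E, G, H}⁺: H→AB adds A, B; A→JPQ adds J, P, Q → {A, B, E, G, H, J, P, Q}. Minimal: {G, H}⁺ = {A, B, G, H, J, P, Q}; {E, H}⁺ = {A, B, E, H, J, P, Q}; {E, G}⁺ = {E, G} — none reach the full schema.
{E, G, J, Q}⁺: EGQ→P adds P; GJQ→BH adds B, H; H→AB adds A → {A, B, E, G, H, J, P, Q}. Minimal: {G, J, Q}⁺ = {A, B, G, H, J, P, Q}; {E, J, Q}⁺ = {E, J, Q}; {E, G, Q}⁺ = {E, G, P, Q}; … — none reach the full schema.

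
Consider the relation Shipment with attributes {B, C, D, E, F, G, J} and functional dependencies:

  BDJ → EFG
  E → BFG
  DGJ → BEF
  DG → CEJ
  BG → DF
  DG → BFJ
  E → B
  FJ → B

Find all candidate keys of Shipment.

(E), (B, G), (D, G), (B, D, J), (D, F, J), (F, G, J)

{E}⁺: E→BFG adds B, F, G; BG→DF adds D; DG→BFJ adds J; DG→CEJ adds C → {B, C, D, E, F, G, J}.
{B, G}⁺: BG→DF adds D, F; DG→BFJ adds J; BDJ→EFG adds E; DG→CEJ adds C → {B, C, D, E, F, G, J}. Minimal: {G}⁺ = {G}; {B}⁺ = {B} — none reach the full schema.
{D, G}⁺: DG→CEJ adds C, E, J; DG→BFJ adds B, F → {B, C, D, E, F, G, J}. Minimal: {G}⁺ = {G}; {D}⁺ = {D} — none reach the full schema.
{B, D, J}⁺: BDJ→EFG adds E, F, G; DG→CEJ adds C → {B, C, D, E, F, G, J}. Minimal: {D, J}⁺ = {D, J}; {B, J}⁺ = {B, J}; {B, D}⁺ = {B, D} — none reach the full schema.
{D, F, J}⁺: FJ→B adds B; BDJ→EFG adds E, G; DG→CEJ adds C → {B, C, D, E, F, G, J}. Minimal: {F, J}⁺ = {B, F, J}; {D, J}⁺ = {D, J}; {D, F}⁺ = {D, F} — none reach the full schema.
{F, G, J}⁺: FJ→B adds B; BG→DF adds D; BDJ→EFG adds E; DG→CEJ adds C → {B, C, D, E, F, G, J}. Minimal: {G, J}⁺ = {G, J}; {F, J}⁺ = {B, F, J}; {F, G}⁺ = {F, G} — none reach the full schema.
Any other superkey contains one of these as a subset, so there are no further candidate keys.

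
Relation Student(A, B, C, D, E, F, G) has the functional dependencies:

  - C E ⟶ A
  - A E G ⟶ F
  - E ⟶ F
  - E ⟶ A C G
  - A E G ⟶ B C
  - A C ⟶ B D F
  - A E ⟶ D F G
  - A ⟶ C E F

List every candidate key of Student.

{A}, {E}

{A}⁺: A→CEF adds C, E, F; E→ACG adds G; AEG→BC adds B; AC→BDF adds D → {A, B, C, D, E, F, G}.
{E}⁺: E→F adds F; E→ACG adds A, C, G; AEG→BC adds B; AC→BDF adds D → {A, B, C, D, E, F, G}.
Any other superkey contains one of these as a subset, so there are no further candidate keys.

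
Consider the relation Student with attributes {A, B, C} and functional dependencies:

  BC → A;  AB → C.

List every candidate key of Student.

AB, BC

{A, B}⁺: AB→C adds C → {A, B, C}. Minimal: {B}⁺ = {B}; {A}⁺ = {A} — none reach the full schema.
{B, C}⁺: BC→A adds A → {A, B, C}. Minimal: {C}⁺ = {C}; {B}⁺ = {B} — none reach the full schema.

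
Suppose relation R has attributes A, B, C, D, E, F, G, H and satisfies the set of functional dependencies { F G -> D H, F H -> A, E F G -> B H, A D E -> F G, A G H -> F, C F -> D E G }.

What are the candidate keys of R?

Attribute C never appears on the right-hand side of any dependency, so C must belong to every candidate key.
{C}⁺ = {C}, which is not all of the schema, so we must add further attributes.
{C, F}⁺: CF→DEG adds D, E, G; FG→DH adds H; FH→A adds A; EFG→BH adds B → {A, B, C, D, E, F, G, H}. Minimal: {F}⁺ = {F}; {C}⁺ = {C} — none reach the full schema.
{A, C, D, E}⁺: ADE→FG adds F, G; FG→DH adds H; EFG→BH adds B → {A, B, C, D, E, F, G, H}. Minimal: {C, D, E}⁺ = {C, D, E}; {A, D, E}⁺ = {A, B, D, E, F, G, H}; {A, C, E}⁺ = {A, C, E}; … — none reach the full schema.
{A, C, G, H}⁺: AGH→F adds F; CF→DEG adds D, E; EFG→BH adds B → {A, B, C, D, E, F, G, H}. Minimal: {C, G, H}⁺ = {C, G, H}; {A, G, H}⁺ = {A, D, F, G, H}; {A, C, H}⁺ = {A, C, H}; … — none reach the full schema.

{C, F}, {A, C, D, E}, {A, C, G, H}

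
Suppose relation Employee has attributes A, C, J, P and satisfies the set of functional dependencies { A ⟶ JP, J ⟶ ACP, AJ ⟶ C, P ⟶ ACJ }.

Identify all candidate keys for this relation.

(A); (J); (P)

{A}⁺: A→JP adds J, P; J→ACP adds C → {A, C, J, P}.
{J}⁺: J→ACP adds A, C, P → {A, C, J, P}.
{P}⁺: P→ACJ adds A, C, J → {A, C, J, P}.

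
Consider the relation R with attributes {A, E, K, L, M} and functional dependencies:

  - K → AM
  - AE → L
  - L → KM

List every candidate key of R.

Attribute E never appears on the right-hand side of any dependency, so E must belong to every candidate key.
{E}⁺ = {E}, which is not all of the schema, so we must add further attributes.
{A, E}⁺: AE→L adds L; L→KM adds K, M → {A, E, K, L, M}. Minimal: {E}⁺ = {E}; {A}⁺ = {A} — none reach the full schema.
{E, K}⁺: K→AM adds A, M; AE→L adds L → {A, E, K, L, M}. Minimal: {K}⁺ = {A, K, M}; {E}⁺ = {E} — none reach the full schema.
{E, L}⁺: L→KM adds K, M; K→AM adds A → {A, E, K, L, M}. Minimal: {L}⁺ = {A, K, L, M}; {E}⁺ = {E} — none reach the full schema.
Any other superkey contains one of these as a subset, so there are no further candidate keys.

(A, E); (E, K); (E, L)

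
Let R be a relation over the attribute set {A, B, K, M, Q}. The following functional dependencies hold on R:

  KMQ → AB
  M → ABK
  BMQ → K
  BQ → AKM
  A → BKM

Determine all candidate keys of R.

{A, Q}⁺: A→BKM adds B, K, M → {A, B, K, M, Q}.
{B, Q}⁺: BQ→AKM adds A, K, M → {A, B, K, M, Q}.
{M, Q}⁺: M→ABK adds A, B, K → {A, B, K, M, Q}.

(A, Q), (B, Q), (M, Q)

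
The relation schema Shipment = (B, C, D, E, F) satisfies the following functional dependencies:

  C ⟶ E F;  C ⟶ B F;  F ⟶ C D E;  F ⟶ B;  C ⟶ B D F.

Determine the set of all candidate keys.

{C}⁺: C→EF adds E, F; C→BF adds B; F→CDE adds D → {B, C, D, E, F}.
{F}⁺: F→CDE adds C, D, E; F→B adds B → {B, C, D, E, F}.

C, F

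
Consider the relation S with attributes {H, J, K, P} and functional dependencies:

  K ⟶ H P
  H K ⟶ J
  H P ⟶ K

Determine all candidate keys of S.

{K}⁺: K→HP adds H, P; HK→J adds J → {H, J, K, P}.
{H, P}⁺: HP→K adds K; HK→J adds J → {H, J, K, P}. Minimal: {P}⁺ = {P}; {H}⁺ = {H} — none reach the full schema.
Any other superkey contains one of these as a subset, so there are no further candidate keys.

(K), (H, P)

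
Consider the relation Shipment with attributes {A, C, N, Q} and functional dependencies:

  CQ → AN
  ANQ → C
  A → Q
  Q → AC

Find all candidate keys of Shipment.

A; Q

{A}⁺: A→Q adds Q; Q→AC adds C; CQ→AN adds N → {A, C, N, Q}.
{Q}⁺: Q→AC adds A, C; CQ→AN adds N → {A, C, N, Q}.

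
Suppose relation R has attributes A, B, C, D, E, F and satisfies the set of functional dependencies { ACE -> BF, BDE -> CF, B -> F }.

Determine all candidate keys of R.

Attributes A, D, E never appear on any right-hand side, so every candidate key must contain {A, D, E}.
{A, D, E}⁺ = {A, D, E}, which is not all of the schema, so we must add further attributes.
{A, B, D, E}⁺: BDE→CF adds C, F → {A, B, C, D, E, F}. Minimal: {B, D, E}⁺ = {B, C, D, E, F}; {A, D, E}⁺ = {A, D, E}; {A, B, E}⁺ = {A, B, E, F}; … — none reach the full schema.
{A, C, D, E}⁺: ACE→BF adds B, F → {A, B, C, D, E, F}. Minimal: {C, D, E}⁺ = {C, D, E}; {A, D, E}⁺ = {A, D, E}; {A, C, E}⁺ = {A, B, C, E, F}; … — none reach the full schema.
Any other superkey contains one of these as a subset, so there are no further candidate keys.

ABDE; ACDE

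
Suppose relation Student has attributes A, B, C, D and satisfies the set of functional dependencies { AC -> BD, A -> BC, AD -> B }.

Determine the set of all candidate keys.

Attribute A never appears on the right-hand side of any dependency, so A must belong to every candidate key.
{A}⁺ = {A, B, C, D}, which is all of the schema, so {A} is the only candidate key.

{A}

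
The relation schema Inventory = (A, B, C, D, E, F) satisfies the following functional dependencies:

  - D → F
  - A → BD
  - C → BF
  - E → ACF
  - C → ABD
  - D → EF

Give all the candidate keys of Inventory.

{A}⁺: A→BD adds B, D; D→EF adds E, F; E→ACF adds C → {A, B, C, D, E, F}.
{C}⁺: C→BF adds B, F; C→ABD adds A, D; D→EF adds E → {A, B, C, D, E, F}.
{D}⁺: D→F adds F; D→EF adds E; E→ACF adds A, C; C→ABD adds B → {A, B, C, D, E, F}.
{E}⁺: E→ACF adds A, C, F; C→ABD adds B, D → {A, B, C, D, E, F}.

{A}, {C}, {D}, {E}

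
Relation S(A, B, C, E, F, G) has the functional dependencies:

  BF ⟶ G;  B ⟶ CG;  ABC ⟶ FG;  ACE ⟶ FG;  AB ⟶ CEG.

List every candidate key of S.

Attributes A, B never appear on any right-hand side, so every candidate key must contain {A, B}.
{A, B}⁺ = {A, B, C, E, F, G}, which is all of the schema, so {A, B} is the only candidate key.

AB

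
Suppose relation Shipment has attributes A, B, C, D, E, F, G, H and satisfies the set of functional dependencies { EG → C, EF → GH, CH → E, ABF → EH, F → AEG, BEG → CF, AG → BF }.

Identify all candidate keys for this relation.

(D, F), (A, D, G), (B, D, E, G), (B, C, D, G, H)

Attribute D never appears on the right-hand side of any dependency, so D must belong to every candidate key.
{D}⁺ = {D}, which is not all of the schema, so we must add further attributes.
{D, F}⁺: F→AEG adds A, E, G; AG→BF adds B; EG→C adds C; EF→GH adds H → {A, B, C, D, E, F, G, H}.
{A, D, G}⁺: AG→BF adds B, F; ABF→EH adds E, H; BEG→CF adds C → {A, B, C, D, E, F, G, H}.
{B, D, E, G}⁺: EG→C adds C; BEG→CF adds F; EF→GH adds H; F→AEG adds A → {A, B, C, D, E, F, G, H}.
{B, C, D, G, H}⁺: CH→E adds E; BEG→CF adds F; F→AEG adds A → {A, B, C, D, E, F, G, H}.
Any other superkey contains one of these as a subset, so there are no further candidate keys.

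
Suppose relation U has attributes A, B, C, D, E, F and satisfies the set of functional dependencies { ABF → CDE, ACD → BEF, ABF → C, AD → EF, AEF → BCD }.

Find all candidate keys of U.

Attribute A never appears on the right-hand side of any dependency, so A must belong to every candidate key.
{A}⁺ = {A}, which is not all of the schema, so we must add further attributes.
{A, D}⁺: AD→EF adds E, F; AEF→BCD adds B, C → {A, B, C, D, E, F}. Minimal: {D}⁺ = {D}; {A}⁺ = {A} — none reach the full schema.
{A, B, F}⁺: ABF→CDE adds C, D, E → {A, B, C, D, E, F}. Minimal: {B, F}⁺ = {B, F}; {A, F}⁺ = {A, F}; {A, B}⁺ = {A, B} — none reach the full schema.
{A, E, F}⁺: AEF→BCD adds B, C, D → {A, B, C, D, E, F}. Minimal: {E, F}⁺ = {E, F}; {A, F}⁺ = {A, F}; {A, E}⁺ = {A, E} — none reach the full schema.
Any other superkey contains one of these as a subset, so there are no further candidate keys.

AD, ABF, AEF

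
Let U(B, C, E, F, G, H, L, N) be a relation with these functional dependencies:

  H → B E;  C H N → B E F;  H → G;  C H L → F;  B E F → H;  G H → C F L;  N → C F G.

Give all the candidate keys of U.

{H, N}, {B, E, N}

Attribute N never appears on the right-hand side of any dependency, so N must belong to every candidate key.
{N}⁺ = {C, F, G, N}, which is not all of the schema, so we must add further attributes.
{H, N}⁺: H→BE adds B, E; H→G adds G; GH→CFL adds C, F, L → {B, C, E, F, G, H, L, N}. Minimal: {N}⁺ = {C, F, G, N}; {H}⁺ = {B, C, E, F, G, H, L} — none reach the full schema.
{B, E, N}⁺: N→CFG adds C, F, G; BEF→H adds H; GH→CFL adds L → {B, C, E, F, G, H, L, N}. Minimal: {E, N}⁺ = {C, E, F, G, N}; {B, N}⁺ = {B, C, F, G, N}; {B, E}⁺ = {B, E} — none reach the full schema.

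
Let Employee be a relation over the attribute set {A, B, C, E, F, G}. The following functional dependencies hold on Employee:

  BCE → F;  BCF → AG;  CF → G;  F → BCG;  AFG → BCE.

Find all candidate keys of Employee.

(F); (B, C, E)

{F}⁺: F→BCG adds B, C, G; BCF→AG adds A; AFG→BCE adds E → {A, B, C, E, F, G}.
{B, C, E}⁺: BCE→F adds F; BCF→AG adds A, G → {A, B, C, E, F, G}. Minimal: {C, E}⁺ = {C, E}; {B, E}⁺ = {B, E}; {B, C}⁺ = {B, C} — none reach the full schema.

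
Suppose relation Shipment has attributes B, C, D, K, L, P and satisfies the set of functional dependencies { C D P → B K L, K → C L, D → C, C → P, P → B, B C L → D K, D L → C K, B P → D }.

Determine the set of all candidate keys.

{C}⁺: C→P adds P; P→B adds B; BP→D adds D; CDP→BKL adds K, L → {B, C, D, K, L, P}.
{D}⁺: D→C adds C; C→P adds P; P→B adds B; CDP→BKL adds K, L → {B, C, D, K, L, P}.
{K}⁺: K→CL adds C, L; C→P adds P; P→B adds B; BCL→DK adds D → {B, C, D, K, L, P}.
{P}⁺: P→B adds B; BP→D adds D; D→C adds C; CDP→BKL adds K, L → {B, C, D, K, L, P}.

{C}, {D}, {K}, {P}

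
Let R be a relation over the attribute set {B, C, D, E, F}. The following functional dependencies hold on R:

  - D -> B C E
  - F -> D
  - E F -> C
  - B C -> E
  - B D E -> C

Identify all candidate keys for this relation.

Attribute F never appears on the right-hand side of any dependency, so F must belong to every candidate key.
{F}⁺ = {B, C, D, E, F}, which is all of the schema, so {F} is the only candidate key.

{F}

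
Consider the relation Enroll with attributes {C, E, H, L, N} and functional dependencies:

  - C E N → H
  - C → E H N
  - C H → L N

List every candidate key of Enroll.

C

{C}⁺: C→EHN adds E, H, N; CH→LN adds L → {C, E, H, L, N}.
No other minimal superkey exists.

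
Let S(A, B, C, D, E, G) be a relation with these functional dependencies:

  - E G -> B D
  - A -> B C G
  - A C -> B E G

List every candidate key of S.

A

Attribute A never appears on the right-hand side of any dependency, so A must belong to every candidate key.
{A}⁺ = {A, B, C, D, E, G}, which is all of the schema, so {A} is the only candidate key.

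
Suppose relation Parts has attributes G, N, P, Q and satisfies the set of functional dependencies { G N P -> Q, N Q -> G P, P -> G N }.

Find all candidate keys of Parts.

{P}⁺: P→GN adds G, N; GNP→Q adds Q → {G, N, P, Q}.
{N, Q}⁺: NQ→GP adds G, P → {G, N, P, Q}.

(P), (N, Q)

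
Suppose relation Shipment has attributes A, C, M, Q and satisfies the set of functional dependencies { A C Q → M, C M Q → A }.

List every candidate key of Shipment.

{A, C, Q}, {C, M, Q}

Attributes C, Q never appear on any right-hand side, so every candidate key must contain {C, Q}.
{C, Q}⁺ = {C, Q}, which is not all of the schema, so we must add further attributes.
{A, C, Q}⁺: ACQ→M adds M → {A, C, M, Q}. Minimal: {C, Q}⁺ = {C, Q}; {A, Q}⁺ = {A, Q}; {A, C}⁺ = {A, C} — none reach the full schema.
{C, M, Q}⁺: CMQ→A adds A → {A, C, M, Q}. Minimal: {M, Q}⁺ = {M, Q}; {C, Q}⁺ = {C, Q}; {C, M}⁺ = {C, M} — none reach the full schema.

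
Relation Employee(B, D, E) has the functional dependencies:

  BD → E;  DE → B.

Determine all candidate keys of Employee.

{B, D}⁺: BD→E adds E → {B, D, E}. Minimal: {D}⁺ = {D}; {B}⁺ = {B} — none reach the full schema.
{D, E}⁺: DE→B adds B → {B, D, E}. Minimal: {E}⁺ = {E}; {D}⁺ = {D} — none reach the full schema.
Any other superkey contains one of these as a subset, so there are no further candidate keys.

BD; DE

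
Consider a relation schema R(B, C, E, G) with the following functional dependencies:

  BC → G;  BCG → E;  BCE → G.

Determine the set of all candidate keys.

BC

Attributes B, C never appear on any right-hand side, so every candidate key must contain {B, C}.
{B, C}⁺ = {B, C, E, G}, which is all of the schema, so {B, C} is the only candidate key.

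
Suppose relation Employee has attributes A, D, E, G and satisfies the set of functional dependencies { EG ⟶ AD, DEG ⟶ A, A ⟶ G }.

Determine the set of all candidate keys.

Attribute E never appears on the right-hand side of any dependency, so E must belong to every candidate key.
{E}⁺ = {E}, which is not all of the schema, so we must add further attributes.
{A, E}⁺: A→G adds G; EG→AD adds D → {A, D, E, G}.
{E, G}⁺: EG→AD adds A, D → {A, D, E, G}.
Any other superkey contains one of these as a subset, so there are no further candidate keys.

AE, EG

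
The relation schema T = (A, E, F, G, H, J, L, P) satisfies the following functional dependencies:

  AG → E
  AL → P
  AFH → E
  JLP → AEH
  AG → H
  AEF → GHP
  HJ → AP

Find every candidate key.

(A, F, J, L), (F, H, J, L), (F, J, L, P)

Attributes F, J, L never appear on any right-hand side, so every candidate key must contain {F, J, L}.
{F, J, L}⁺ = {F, J, L}, which is not all of the schema, so we must add further attributes.
{A, F, J, L}⁺: AL→P adds P; JLP→AEH adds E, H; AEF→GHP adds G → {A, E, F, G, H, J, L, P}. Minimal: {F, J, L}⁺ = {F, J, L}; {A, J, L}⁺ = {A, E, H, J, L, P}; {A, F, L}⁺ = {A, F, L, P}; … — none reach the full schema.
{F, H, J, L}⁺: HJ→AP adds A, P; AFH→E adds E; AEF→GHP adds G → {A, E, F, G, H, J, L, P}. Minimal: {H, J, L}⁺ = {A, E, H, J, L, P}; {F, J, L}⁺ = {F, J, L}; {F, H, L}⁺ = {F, H, L}; … — none reach the full schema.
{F, J, L, P}⁺: JLP→AEH adds A, E, H; AEF→GHP adds G → {A, E, F, G, H, J, L, P}. Minimal: {J, L, P}⁺ = {A, E, H, J, L, P}; {F, L, P}⁺ = {F, L, P}; {F, J, P}⁺ = {F, J, P}; … — none reach the full schema.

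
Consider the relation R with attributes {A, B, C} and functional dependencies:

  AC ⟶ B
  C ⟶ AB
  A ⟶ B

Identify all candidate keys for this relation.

Attribute C never appears on the right-hand side of any dependency, so C must belong to every candidate key.
{C}⁺ = {A, B, C}, which is all of the schema, so {C} is the only candidate key.

C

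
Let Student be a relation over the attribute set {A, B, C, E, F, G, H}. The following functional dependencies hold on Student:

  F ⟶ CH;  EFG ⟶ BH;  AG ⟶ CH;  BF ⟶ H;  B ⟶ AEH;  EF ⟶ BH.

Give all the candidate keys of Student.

{B, F, G}, {E, F, G}

Attributes F, G never appear on any right-hand side, so every candidate key must contain {F, G}.
{F, G}⁺ = {C, F, G, H}, which is not all of the schema, so we must add further attributes.
{B, F, G}⁺: F→CH adds C, H; B→AEH adds A, E → {A, B, C, E, F, G, H}. Minimal: {F, G}⁺ = {C, F, G, H}; {B, G}⁺ = {A, B, C, E, G, H}; {B, F}⁺ = {A, B, C, E, F, H} — none reach the full schema.
{E, F, G}⁺: F→CH adds C, H; EFG→BH adds B; B→AEH adds A → {A, B, C, E, F, G, H}. Minimal: {F, G}⁺ = {C, F, G, H}; {E, G}⁺ = {E, G}; {E, F}⁺ = {A, B, C, E, F, H} — none reach the full schema.
Any other superkey contains one of these as a subset, so there are no further candidate keys.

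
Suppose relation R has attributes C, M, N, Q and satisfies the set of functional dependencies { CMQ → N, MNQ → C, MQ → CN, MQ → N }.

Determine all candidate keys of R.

Attributes M, Q never appear on any right-hand side, so every candidate key must contain {M, Q}.
{M, Q}⁺ = {C, M, N, Q}, which is all of the schema, so {M, Q} is the only candidate key.

{M, Q}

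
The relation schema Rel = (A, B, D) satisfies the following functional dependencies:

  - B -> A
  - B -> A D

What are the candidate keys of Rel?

(B)

Attribute B never appears on the right-hand side of any dependency, so B must belong to every candidate key.
{B}⁺ = {A, B, D}, which is all of the schema, so {B} is the only candidate key.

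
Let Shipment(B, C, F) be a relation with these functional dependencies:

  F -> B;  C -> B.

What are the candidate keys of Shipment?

{C, F}

{C, F}⁺: F→B adds B → {B, C, F}. Minimal: {F}⁺ = {B, F}; {C}⁺ = {B, C} — none reach the full schema.
No other minimal superkey exists.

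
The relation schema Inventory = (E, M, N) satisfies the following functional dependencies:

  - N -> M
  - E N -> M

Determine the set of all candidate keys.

Attributes E, N never appear on any right-hand side, so every candidate key must contain {E, N}.
{E, N}⁺ = {E, M, N}, which is all of the schema, so {E, N} is the only candidate key.

{E, N}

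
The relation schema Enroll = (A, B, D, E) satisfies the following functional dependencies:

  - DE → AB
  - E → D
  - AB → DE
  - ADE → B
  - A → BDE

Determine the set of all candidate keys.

{A}⁺: A→BDE adds B, D, E → {A, B, D, E}.
{E}⁺: E→D adds D; DE→AB adds A, B → {A, B, D, E}.

A; E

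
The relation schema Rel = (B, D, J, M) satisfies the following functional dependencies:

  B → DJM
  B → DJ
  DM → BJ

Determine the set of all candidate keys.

(B), (D, M)

{B}⁺: B→DJM adds D, J, M → {B, D, J, M}.
{D, M}⁺: DM→BJ adds B, J → {B, D, J, M}.
Any other superkey contains one of these as a subset, so there are no further candidate keys.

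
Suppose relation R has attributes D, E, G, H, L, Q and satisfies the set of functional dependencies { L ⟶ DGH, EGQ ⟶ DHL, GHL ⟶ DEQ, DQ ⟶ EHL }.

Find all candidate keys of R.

{L}; {D, Q}; {E, G, Q}

{L}⁺: L→DGH adds D, G, H; GHL→DEQ adds E, Q → {D, E, G, H, L, Q}.
{D, Q}⁺: DQ→EHL adds E, H, L; L→DGH adds G → {D, E, G, H, L, Q}. Minimal: {Q}⁺ = {Q}; {D}⁺ = {D} — none reach the full schema.
{E, G, Q}⁺: EGQ→DHL adds D, H, L → {D, E, G, H, L, Q}. Minimal: {G, Q}⁺ = {G, Q}; {E, Q}⁺ = {E, Q}; {E, G}⁺ = {E, G} — none reach the full schema.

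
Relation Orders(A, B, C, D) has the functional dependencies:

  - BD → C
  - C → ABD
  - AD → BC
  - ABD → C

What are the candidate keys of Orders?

{C}⁺: C→ABD adds A, B, D → {A, B, C, D}.
{A, D}⁺: AD→BC adds B, C → {A, B, C, D}. Minimal: {D}⁺ = {D}; {A}⁺ = {A} — none reach the full schema.
{B, D}⁺: BD→C adds C; C→ABD adds A → {A, B, C, D}. Minimal: {D}⁺ = {D}; {B}⁺ = {B} — none reach the full schema.
Any other superkey contains one of these as a subset, so there are no further candidate keys.

C, AD, BD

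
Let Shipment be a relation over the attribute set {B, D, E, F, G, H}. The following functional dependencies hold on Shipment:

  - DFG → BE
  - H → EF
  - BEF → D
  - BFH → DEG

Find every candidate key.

Attribute H never appears on the right-hand side of any dependency, so H must belong to every candidate key.
{H}⁺ = {E, F, H}, which is not all of the schema, so we must add further attributes.
{B, H}⁺: H→EF adds E, F; BEF→D adds D; BFH→DEG adds G → {B, D, E, F, G, H}. Minimal: {H}⁺ = {E, F, H}; {B}⁺ = {B} — none reach the full schema.
{D, G, H}⁺: H→EF adds E, F; DFG→BE adds B → {B, D, E, F, G, H}. Minimal: {G, H}⁺ = {E, F, G, H}; {D, H}⁺ = {D, E, F, H}; {D, G}⁺ = {D, G} — none reach the full schema.
Any other superkey contains one of these as a subset, so there are no further candidate keys.

{B, H}, {D, G, H}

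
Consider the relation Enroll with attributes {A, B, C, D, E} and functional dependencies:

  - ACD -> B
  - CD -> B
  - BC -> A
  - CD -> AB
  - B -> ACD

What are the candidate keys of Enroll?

(B, E); (C, D, E)

Attribute E never appears on the right-hand side of any dependency, so E must belong to every candidate key.
{E}⁺ = {E}, which is not all of the schema, so we must add further attributes.
{B, E}⁺: B→ACD adds A, C, D → {A, B, C, D, E}. Minimal: {E}⁺ = {E}; {B}⁺ = {A, B, C, D} — none reach the full schema.
{C, D, E}⁺: CD→B adds B; BC→A adds A → {A, B, C, D, E}. Minimal: {D, E}⁺ = {D, E}; {C, E}⁺ = {C, E}; {C, D}⁺ = {A, B, C, D} — none reach the full schema.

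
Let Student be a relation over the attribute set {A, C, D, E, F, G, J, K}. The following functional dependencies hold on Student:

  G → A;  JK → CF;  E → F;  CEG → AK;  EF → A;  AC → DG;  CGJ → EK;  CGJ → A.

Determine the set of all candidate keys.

Attribute J never appears on the right-hand side of any dependency, so J must belong to every candidate key.
{J}⁺ = {J}, which is not all of the schema, so we must add further attributes.
{A, C, J}⁺: AC→DG adds D, G; CGJ→EK adds E, K; JK→CF adds F → {A, C, D, E, F, G, J, K}.
{A, J, K}⁺: JK→CF adds C, F; AC→DG adds D, G; CGJ→EK adds E → {A, C, D, E, F, G, J, K}.
{C, E, J}⁺: E→F adds F; EF→A adds A; AC→DG adds D, G; CGJ→EK adds K → {A, C, D, E, F, G, J, K}.
{C, G, J}⁺: G→A adds A; AC→DG adds D; CGJ→EK adds E, K; JK→CF adds F → {A, C, D, E, F, G, J, K}.
{E, J, K}⁺: JK→CF adds C, F; EF→A adds A; AC→DG adds D, G → {A, C, D, E, F, G, J, K}.
{G, J, K}⁺: G→A adds A; JK→CF adds C, F; AC→DG adds D; CGJ→EK adds E → {A, C, D, E, F, G, J, K}.
Any other superkey contains one of these as a subset, so there are no further candidate keys.

{A, C, J}, {A, J, K}, {C, E, J}, {C, G, J}, {E, J, K}, {G, J, K}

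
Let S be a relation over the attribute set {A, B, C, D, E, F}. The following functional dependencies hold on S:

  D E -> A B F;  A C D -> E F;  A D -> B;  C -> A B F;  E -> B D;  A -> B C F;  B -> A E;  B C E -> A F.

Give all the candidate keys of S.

A, B, C, E

{A}⁺: A→BCF adds B, C, F; B→AE adds E; E→BD adds D → {A, B, C, D, E, F}.
{B}⁺: B→AE adds A, E; E→BD adds D; A→BCF adds C, F → {A, B, C, D, E, F}.
{C}⁺: C→ABF adds A, B, F; B→AE adds E; E→BD adds D → {A, B, C, D, E, F}.
{E}⁺: E→BD adds B, D; B→AE adds A; DE→ABF adds F; A→BCF adds C → {A, B, C, D, E, F}.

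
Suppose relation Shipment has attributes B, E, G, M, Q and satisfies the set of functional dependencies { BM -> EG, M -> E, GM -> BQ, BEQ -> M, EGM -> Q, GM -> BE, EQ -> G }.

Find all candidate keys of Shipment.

BM, GM, MQ, BEQ

{B, M}⁺: BM→EG adds E, G; GM→BQ adds Q → {B, E, G, M, Q}. Minimal: {M}⁺ = {E, M}; {B}⁺ = {B} — none reach the full schema.
{G, M}⁺: M→E adds E; GM→BQ adds B, Q → {B, E, G, M, Q}. Minimal: {M}⁺ = {E, M}; {G}⁺ = {G} — none reach the full schema.
{M, Q}⁺: M→E adds E; EQ→G adds G; GM→BQ adds B → {B, E, G, M, Q}. Minimal: {Q}⁺ = {Q}; {M}⁺ = {E, M} — none reach the full schema.
{B, E, Q}⁺: BEQ→M adds M; EQ→G adds G → {B, E, G, M, Q}. Minimal: {E, Q}⁺ = {E, G, Q}; {B, Q}⁺ = {B, Q}; {B, E}⁺ = {B, E} — none reach the full schema.
Any other superkey contains one of these as a subset, so there are no further candidate keys.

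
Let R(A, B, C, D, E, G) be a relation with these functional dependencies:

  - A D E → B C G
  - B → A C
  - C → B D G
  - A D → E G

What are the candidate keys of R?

{B}; {C}; {A, D}

{B}⁺: B→AC adds A, C; C→BDG adds D, G; AD→EG adds E → {A, B, C, D, E, G}.
{C}⁺: C→BDG adds B, D, G; B→AC adds A; AD→EG adds E → {A, B, C, D, E, G}.
{A, D}⁺: AD→EG adds E, G; ADE→BCG adds B, C → {A, B, C, D, E, G}. Minimal: {D}⁺ = {D}; {A}⁺ = {A} — none reach the full schema.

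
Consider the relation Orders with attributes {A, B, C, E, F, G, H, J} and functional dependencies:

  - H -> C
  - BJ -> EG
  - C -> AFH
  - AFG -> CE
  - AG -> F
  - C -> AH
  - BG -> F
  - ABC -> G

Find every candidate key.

{A, B, J}, {B, C, J}, {B, H, J}

Attributes B, J never appear on any right-hand side, so every candidate key must contain {B, J}.
{B, J}⁺ = {B, E, F, G, J}, which is not all of the schema, so we must add further attributes.
{A, B, J}⁺: BJ→EG adds E, G; AG→F adds F; AFG→CE adds C; C→AH adds H → {A, B, C, E, F, G, H, J}. Minimal: {B, J}⁺ = {B, E, F, G, J}; {A, J}⁺ = {A, J}; {A, B}⁺ = {A, B} — none reach the full schema.
{B, C, J}⁺: BJ→EG adds E, G; C→AFH adds A, F, H → {A, B, C, E, F, G, H, J}. Minimal: {C, J}⁺ = {A, C, F, H, J}; {B, J}⁺ = {B, E, F, G, J}; {B, C}⁺ = {A, B, C, E, F, G, H} — none reach the full schema.
{B, H, J}⁺: H→C adds C; BJ→EG adds E, G; C→AFH adds A, F → {A, B, C, E, F, G, H, J}. Minimal: {H, J}⁺ = {A, C, F, H, J}; {B, J}⁺ = {B, E, F, G, J}; {B, H}⁺ = {A, B, C, E, F, G, H} — none reach the full schema.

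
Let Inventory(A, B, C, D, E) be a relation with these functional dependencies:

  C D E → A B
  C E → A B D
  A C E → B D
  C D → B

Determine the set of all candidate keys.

CE

Attributes C, E never appear on any right-hand side, so every candidate key must contain {C, E}.
{C, E}⁺ = {A, B, C, D, E}, which is all of the schema, so {C, E} is the only candidate key.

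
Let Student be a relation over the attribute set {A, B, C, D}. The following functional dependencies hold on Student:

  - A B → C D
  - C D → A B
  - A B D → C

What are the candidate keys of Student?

{A, B}, {C, D}

{A, B}⁺: AB→CD adds C, D → {A, B, C, D}.
{C, D}⁺: CD→AB adds A, B → {A, B, C, D}.
Any other superkey contains one of these as a subset, so there are no further candidate keys.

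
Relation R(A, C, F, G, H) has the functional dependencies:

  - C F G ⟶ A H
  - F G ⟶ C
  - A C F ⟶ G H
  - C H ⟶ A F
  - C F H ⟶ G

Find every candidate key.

(C, H), (F, G), (A, C, F)

{C, H}⁺: CH→AF adds A, F; CFH→G adds G → {A, C, F, G, H}. Minimal: {H}⁺ = {H}; {C}⁺ = {C} — none reach the full schema.
{F, G}⁺: FG→C adds C; CFG→AH adds A, H → {A, C, F, G, H}. Minimal: {G}⁺ = {G}; {F}⁺ = {F} — none reach the full schema.
{A, C, F}⁺: ACF→GH adds G, H → {A, C, F, G, H}. Minimal: {C, F}⁺ = {C, F}; {A, F}⁺ = {A, F}; {A, C}⁺ = {A, C} — none reach the full schema.
Any other superkey contains one of these as a subset, so there are no further candidate keys.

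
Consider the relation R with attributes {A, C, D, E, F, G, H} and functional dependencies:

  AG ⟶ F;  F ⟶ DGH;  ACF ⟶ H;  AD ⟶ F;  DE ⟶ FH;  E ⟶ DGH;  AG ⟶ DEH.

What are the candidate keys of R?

ACD, ACE, ACF, ACG

Attributes A, C never appear on any right-hand side, so every candidate key must contain {A, C}.
{A, C}⁺ = {A, C}, which is not all of the schema, so we must add further attributes.
{A, C, D}⁺: AD→F adds F; F→DGH adds G, H; AG→DEH adds E → {A, C, D, E, F, G, H}. Minimal: {C, D}⁺ = {C, D}; {A, D}⁺ = {A, D, E, F, G, H}; {A, C}⁺ = {A, C} — none reach the full schema.
{A, C, E}⁺: E→DGH adds D, G, H; AG→F adds F → {A, C, D, E, F, G, H}. Minimal: {C, E}⁺ = {C, D, E, F, G, H}; {A, E}⁺ = {A, D, E, F, G, H}; {A, C}⁺ = {A, C} — none reach the full schema.
{A, C, F}⁺: F→DGH adds D, G, H; AG→DEH adds E → {A, C, D, E, F, G, H}. Minimal: {C, F}⁺ = {C, D, F, G, H}; {A, F}⁺ = {A, D, E, F, G, H}; {A, C}⁺ = {A, C} — none reach the full schema.
{A, C, G}⁺: AG→F adds F; F→DGH adds D, H; AG→DEH adds E → {A, C, D, E, F, G, H}. Minimal: {C, G}⁺ = {C, G}; {A, G}⁺ = {A, D, E, F, G, H}; {A, C}⁺ = {A, C} — none reach the full schema.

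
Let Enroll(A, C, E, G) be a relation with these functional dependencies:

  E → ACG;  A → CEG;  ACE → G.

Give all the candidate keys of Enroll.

{A}⁺: A→CEG adds C, E, G → {A, C, E, G}.
{E}⁺: E→ACG adds A, C, G → {A, C, E, G}.

(A); (E)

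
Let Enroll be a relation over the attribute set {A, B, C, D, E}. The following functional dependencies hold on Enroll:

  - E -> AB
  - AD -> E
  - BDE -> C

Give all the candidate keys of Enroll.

{A, D}⁺: AD→E adds E; E→AB adds B; BDE→C adds C → {A, B, C, D, E}. Minimal: {D}⁺ = {D}; {A}⁺ = {A} — none reach the full schema.
{D, E}⁺: E→AB adds A, B; BDE→C adds C → {A, B, C, D, E}. Minimal: {E}⁺ = {A, B, E}; {D}⁺ = {D} — none reach the full schema.

{A, D}; {D, E}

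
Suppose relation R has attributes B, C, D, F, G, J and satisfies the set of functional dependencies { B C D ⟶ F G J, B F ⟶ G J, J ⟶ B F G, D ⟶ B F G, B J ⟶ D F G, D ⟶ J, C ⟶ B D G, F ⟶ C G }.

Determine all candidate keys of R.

{C}⁺: C→BDG adds B, D, G; BCD→FGJ adds F, J → {B, C, D, F, G, J}.
{D}⁺: D→BFG adds B, F, G; D→J adds J; F→CG adds C → {B, C, D, F, G, J}.
{F}⁺: F→CG adds C, G; C→BDG adds B, D; BCD→FGJ adds J → {B, C, D, F, G, J}.
{J}⁺: J→BFG adds B, F, G; BJ→DFG adds D; F→CG adds C → {B, C, D, F, G, J}.
Any other superkey contains one of these as a subset, so there are no further candidate keys.

(C), (D), (F), (J)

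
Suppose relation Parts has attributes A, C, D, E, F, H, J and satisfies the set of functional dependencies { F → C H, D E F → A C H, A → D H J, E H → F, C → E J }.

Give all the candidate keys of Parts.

AC, AE, AF, DF, CDH, DEH

{A, C}⁺: A→DHJ adds D, H, J; C→EJ adds E; EH→F adds F → {A, C, D, E, F, H, J}. Minimal: {C}⁺ = {C, E, J}; {A}⁺ = {A, D, H, J} — none reach the full schema.
{A, E}⁺: A→DHJ adds D, H, J; EH→F adds F; F→CH adds C → {A, C, D, E, F, H, J}. Minimal: {E}⁺ = {E}; {A}⁺ = {A, D, H, J} — none reach the full schema.
{A, F}⁺: F→CH adds C, H; A→DHJ adds D, J; C→EJ adds E → {A, C, D, E, F, H, J}. Minimal: {F}⁺ = {C, E, F, H, J}; {A}⁺ = {A, D, H, J} — none reach the full schema.
{D, F}⁺: F→CH adds C, H; C→EJ adds E, J; DEF→ACH adds A → {A, C, D, E, F, H, J}. Minimal: {F}⁺ = {C, E, F, H, J}; {D}⁺ = {D} — none reach the full schema.
{C, D, H}⁺: C→EJ adds E, J; EH→F adds F; DEF→ACH adds A → {A, C, D, E, F, H, J}. Minimal: {D, H}⁺ = {D, H}; {C, H}⁺ = {C, E, F, H, J}; {C, D}⁺ = {C, D, E, J} — none reach the full schema.
{D, E, H}⁺: EH→F adds F; F→CH adds C; DEF→ACH adds A; A→DHJ adds J → {A, C, D, E, F, H, J}. Minimal: {E, H}⁺ = {C, E, F, H, J}; {D, H}⁺ = {D, H}; {D, E}⁺ = {D, E} — none reach the full schema.
Any other superkey contains one of these as a subset, so there are no further candidate keys.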